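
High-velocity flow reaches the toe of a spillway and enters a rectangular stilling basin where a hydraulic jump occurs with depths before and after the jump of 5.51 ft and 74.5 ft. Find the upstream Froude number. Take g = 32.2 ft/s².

Fr₁ = 9.91

For a rectangular channel the momentum equation gives q² = ½·g·y₁·y₂·(y₁ + y₂) = ½×32.2×5.51×74.5×80.0 = 528784.
q = √528784 = 727 ft²/s.
V₁ = q/y₁ = 132 ft/s; Fr₁ = V₁/√(g·y₁) = 9.91.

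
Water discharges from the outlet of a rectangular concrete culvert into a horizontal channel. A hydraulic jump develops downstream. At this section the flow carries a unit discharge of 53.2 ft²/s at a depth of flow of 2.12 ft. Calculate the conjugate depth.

y₂ = 8.11 ft

V₁ = q/y₁ = 53.2/2.12 = 25.1 ft/s. Fr₁ = V₁/√(g·y₁) = 25.1/√(32.2×2.12) = 3.04.
Conjugate-depth relation: y₂/y₁ = ½[√(1 + 8Fr₁²) − 1] = ½[√74.80 − 1] = 3.82.
y₂ = 3.82 × 2.12 = 8.11 ft.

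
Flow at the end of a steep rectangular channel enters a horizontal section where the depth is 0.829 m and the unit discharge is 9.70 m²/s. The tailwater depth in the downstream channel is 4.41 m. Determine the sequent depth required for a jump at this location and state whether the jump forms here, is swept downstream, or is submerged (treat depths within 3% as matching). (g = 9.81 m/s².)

y₂ = 4.41 m; the jump forms here

V₁ = q/y₁ = 9.70/0.829 = 11.7 m/s. Fr₁ = V₁/√(g·y₁) = 11.7/√(9.81×0.829) = 4.10.
Conjugate-depth relation: y₂/y₁ = ½[√(1 + 8Fr₁²) − 1] = ½[√135.7 − 1] = 5.32.
y₂ = 5.32 × 0.829 = 4.41 m.
Tailwater y_tw = 4.41 m: y_tw ≈ y₂, so the jump forms here.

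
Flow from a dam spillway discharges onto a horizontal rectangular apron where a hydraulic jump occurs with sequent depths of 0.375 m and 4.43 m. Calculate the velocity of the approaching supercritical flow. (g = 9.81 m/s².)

V₁ = 16.7 m/s

For a rectangular channel the momentum equation gives q² = ½·g·y₁·y₂·(y₁ + y₂) = ½×9.81×0.375×4.43×4.80 = 39.2.
q = √39.2 = 6.26 m²/s.
V₁ = q/y₁ = 6.26/0.375 = 16.7 m/s.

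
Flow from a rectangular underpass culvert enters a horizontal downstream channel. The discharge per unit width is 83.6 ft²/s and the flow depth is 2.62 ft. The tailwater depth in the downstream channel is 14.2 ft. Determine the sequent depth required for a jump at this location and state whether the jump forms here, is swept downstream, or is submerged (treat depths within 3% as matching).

y₂ = 11.6 ft; the jump is submerged

V₁ = q/y₁ = 83.6/2.62 = 31.9 ft/s. Fr₁ = V₁/√(g·y₁) = 31.9/√(32.2×2.62) = 3.47.
Bélanger equation: y₂/y₁ = ½[√(1 + 8Fr₁²) − 1] = ½[√97.55 − 1] = 4.44.
y₂ = 4.44 × 2.62 = 11.6 ft.
Tailwater y_tw = 14.2 ft: y_tw > y₂, so the jump is submerged.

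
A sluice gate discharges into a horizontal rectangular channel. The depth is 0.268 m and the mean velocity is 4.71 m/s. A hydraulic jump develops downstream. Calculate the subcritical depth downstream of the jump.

y₂ = 0.975 m

Fr₁ = V₁/√(g·y₁) = 4.71/√(9.81×0.268) = 2.90.
Conjugate-depth relation: y₂/y₁ = ½[√(1 + 8Fr₁²) − 1] = ½[√68.50 − 1] = 3.64.
y₂ = 3.64 × 0.268 = 0.975 m.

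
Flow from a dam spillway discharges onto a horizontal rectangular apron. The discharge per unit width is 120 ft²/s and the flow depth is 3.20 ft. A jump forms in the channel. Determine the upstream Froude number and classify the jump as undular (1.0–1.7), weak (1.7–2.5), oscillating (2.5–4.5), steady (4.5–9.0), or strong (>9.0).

V₁ = q/y₁ = 120/3.20 = 37.5 ft/s. Fr₁ = V₁/√(g·y₁) = 37.5/√(32.2×3.20) = 3.69.
Fr₁ = 3.69 lies in the oscillating range.

Fr₁ = 3.69; oscillating jump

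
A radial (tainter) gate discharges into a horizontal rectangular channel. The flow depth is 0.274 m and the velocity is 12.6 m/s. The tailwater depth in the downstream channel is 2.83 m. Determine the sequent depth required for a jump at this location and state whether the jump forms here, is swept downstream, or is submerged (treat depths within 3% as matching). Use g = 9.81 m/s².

y₂ = 2.84 m; the jump forms here

Fr₁ = V₁/√(g·y₁) = 12.6/√(9.81×0.274) = 7.69.
Bélanger equation: y₂/y₁ = ½[√(1 + 8Fr₁²) − 1] = ½[√473.5 − 1] = 10.4.
y₂ = 10.4 × 0.274 = 2.84 m.
Tailwater y_tw = 2.83 m: y_tw ≈ y₂, so the jump forms here.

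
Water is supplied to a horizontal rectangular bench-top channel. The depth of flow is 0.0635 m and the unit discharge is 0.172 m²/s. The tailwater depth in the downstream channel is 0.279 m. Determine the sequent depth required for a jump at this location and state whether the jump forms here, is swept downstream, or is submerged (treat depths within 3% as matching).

y₂ = 0.278 m; the jump forms here

V₁ = q/y₁ = 0.172/0.0635 = 2.71 m/s. Fr₁ = V₁/√(g·y₁) = 2.71/√(9.81×0.0635) = 3.43.
Sequent-depth ratio: y₂/y₁ = ½[√(1 + 8Fr₁²) − 1] = ½[√95.22 − 1] = 4.38.
y₂ = 4.38 × 0.0635 = 0.278 m.
Tailwater y_tw = 0.279 m: y_tw ≈ y₂, so the jump forms here.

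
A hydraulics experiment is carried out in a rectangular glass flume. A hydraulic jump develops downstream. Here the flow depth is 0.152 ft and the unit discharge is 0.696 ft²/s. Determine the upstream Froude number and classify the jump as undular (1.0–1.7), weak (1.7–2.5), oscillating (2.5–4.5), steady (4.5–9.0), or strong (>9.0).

Fr₁ = 2.07; weak jump

V₁ = q/y₁ = 0.696/0.152 = 4.58 ft/s. Fr₁ = V₁/√(g·y₁) = 4.58/√(32.2×0.152) = 2.07.
Fr₁ = 2.07 lies in the weak range.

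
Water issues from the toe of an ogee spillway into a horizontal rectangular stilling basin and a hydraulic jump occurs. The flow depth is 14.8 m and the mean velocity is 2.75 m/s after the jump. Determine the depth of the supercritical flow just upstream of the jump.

y₁ = 1.41 m

Fr₂ = V₂/√(g·y₂) = 2.75/√(9.81×14.8) = 0.228.
Since the conjugate-depth ratio holds either way, y₁/y₂ = ½[√(1 + 8Fr₂²) − 1] = ½[√1.417 − 1] = 0.0951.
y₁ = 0.0951 × 14.8 = 1.41 m.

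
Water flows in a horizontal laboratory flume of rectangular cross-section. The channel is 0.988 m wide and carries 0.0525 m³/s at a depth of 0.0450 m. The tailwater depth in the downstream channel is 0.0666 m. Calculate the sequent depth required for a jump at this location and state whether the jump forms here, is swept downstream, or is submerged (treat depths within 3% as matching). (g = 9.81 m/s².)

y₂ = 0.0928 m; the jump is swept downstream

q = Q/b = 0.0525/0.988 = 0.0531 m²/s; V₁ = q/y₁ = 1.18 m/s. Fr₁ = V₁/√(g·y₁) = 1.78.
From the momentum equation for a rectangular channel, y₂/y₁ = ½[√(1 + 8Fr₁²) − 1] = ½[√26.27 − 1] = 2.06.
y₂ = 2.06 × 0.0450 = 0.0928 m.
Tailwater y_tw = 0.0666 m: y_tw < y₂, so the jump is swept downstream.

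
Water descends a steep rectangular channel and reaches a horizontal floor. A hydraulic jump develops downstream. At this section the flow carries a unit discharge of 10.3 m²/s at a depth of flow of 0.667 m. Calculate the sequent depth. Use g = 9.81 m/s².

V₁ = q/y₁ = 10.3/0.667 = 15.4 m/s. Fr₁ = V₁/√(g·y₁) = 15.4/√(9.81×0.667) = 6.04.
Sequent-depth ratio: y₂/y₁ = ½[√(1 + 8Fr₁²) − 1] = ½[√292.6 − 1] = 8.05.
y₂ = 8.05 × 0.667 = 5.37 m.

y₂ = 5.37 m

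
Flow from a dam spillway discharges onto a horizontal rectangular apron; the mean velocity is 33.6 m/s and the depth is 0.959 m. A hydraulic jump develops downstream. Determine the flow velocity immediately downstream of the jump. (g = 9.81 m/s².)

V₂ = 2.24 m/s

Fr₁ = V₁/√(g·y₁) = 33.6/√(9.81×0.959) = 11.0.
By Bélanger, y₂/y₁ = ½[√(1 + 8Fr₁²) − 1] = ½[√961.0 − 1] = 15.0.
y₂ = 15.0 × 0.959 = 14.4 m.
q = V₁·y₁ = 33.6 × 0.959 = 32.2 m²/s.
V₂ = q/y₂ = 32.2/14.4 = 2.24 m/s.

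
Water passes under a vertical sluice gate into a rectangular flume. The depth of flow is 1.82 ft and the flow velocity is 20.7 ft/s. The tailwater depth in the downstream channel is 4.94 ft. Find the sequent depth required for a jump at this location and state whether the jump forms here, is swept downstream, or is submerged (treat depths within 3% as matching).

y₂ = 6.11 ft; the jump is swept downstream

Fr₁ = V₁/√(g·y₁) = 20.7/√(32.2×1.82) = 2.70.
Bélanger equation: y₂/y₁ = ½[√(1 + 8Fr₁²) − 1] = ½[√59.49 − 1] = 3.36.
y₂ = 3.36 × 1.82 = 6.11 ft.
Tailwater y_tw = 4.94 ft: y_tw < y₂, so the jump is swept downstream.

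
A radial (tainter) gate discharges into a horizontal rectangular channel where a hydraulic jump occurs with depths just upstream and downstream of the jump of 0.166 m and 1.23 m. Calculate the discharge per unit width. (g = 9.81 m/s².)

For a rectangular channel the momentum equation gives q² = ½·g·y₁·y₂·(y₁ + y₂) = ½×9.81×0.166×1.23×1.40 = 1.40.
q = √1.40 = 1.18 m²/s.

q = 1.18 m²/s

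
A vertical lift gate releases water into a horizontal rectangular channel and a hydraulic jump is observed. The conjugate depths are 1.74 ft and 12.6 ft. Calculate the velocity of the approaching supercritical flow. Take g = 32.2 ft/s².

V₁ = 40.9 ft/s

For a rectangular channel the momentum equation gives q² = ½·g·y₁·y₂·(y₁ + y₂) = ½×32.2×1.74×12.6×14.3 = 5062.
q = √5062 = 71.1 ft²/s.
V₁ = q/y₁ = 71.1/1.74 = 40.9 ft/s.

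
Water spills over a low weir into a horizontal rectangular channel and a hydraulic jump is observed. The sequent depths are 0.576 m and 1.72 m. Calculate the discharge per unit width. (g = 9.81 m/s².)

For a rectangular channel the momentum equation gives q² = ½·g·y₁·y₂·(y₁ + y₂) = ½×9.81×0.576×1.72×2.30 = 11.2.
q = √11.2 = 3.34 m²/s.

q = 3.34 m²/s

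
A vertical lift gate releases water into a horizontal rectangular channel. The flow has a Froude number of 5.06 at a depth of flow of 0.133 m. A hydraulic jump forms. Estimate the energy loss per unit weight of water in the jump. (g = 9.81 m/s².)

Fr₁ = 5.06 (given).
Conjugate-depth relation: y₂/y₁ = ½[√(1 + 8Fr₁²) − 1] = ½[√205.8 − 1] = 6.67.
y₂ = 6.67 × 0.133 = 0.888 m.
Head loss: ΔE = (y₂ − y₁)³/(4y₁y₂) = (0.888 − 0.133)³/(4×0.133×0.888) = 0.430/0.472 = 0.910 m.

ΔE = 0.910 m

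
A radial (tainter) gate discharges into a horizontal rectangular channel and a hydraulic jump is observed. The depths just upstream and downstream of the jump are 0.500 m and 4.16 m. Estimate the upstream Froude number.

For a rectangular channel the momentum equation gives q² = ½·g·y₁·y₂·(y₁ + y₂) = ½×9.81×0.500×4.16×4.66 = 47.5.
q = √47.5 = 6.90 m²/s.
V₁ = q/y₁ = 13.8 m/s; Fr₁ = V₁/√(g·y₁) = 6.23.

Fr₁ = 6.23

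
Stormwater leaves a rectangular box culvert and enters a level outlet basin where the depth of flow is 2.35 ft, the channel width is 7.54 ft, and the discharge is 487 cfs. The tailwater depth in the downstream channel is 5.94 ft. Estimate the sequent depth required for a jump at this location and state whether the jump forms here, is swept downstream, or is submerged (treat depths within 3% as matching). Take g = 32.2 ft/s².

y₂ = 9.39 ft; the jump is swept downstream

q = Q/b = 487/7.54 = 64.6 ft²/s; V₁ = q/y₁ = 27.5 ft/s. Fr₁ = V₁/√(g·y₁) = 3.16.
Sequent-depth ratio: y₂/y₁ = ½[√(1 + 8Fr₁²) − 1] = ½[√80.86 − 1] = 4.00.
y₂ = 4.00 × 2.35 = 9.39 ft.
Tailwater y_tw = 5.94 ft: y_tw < y₂, so the jump is swept downstream.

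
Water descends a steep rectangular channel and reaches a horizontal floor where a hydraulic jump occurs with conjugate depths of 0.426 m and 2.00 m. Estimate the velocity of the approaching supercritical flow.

V₁ = 7.47 m/s

For a rectangular channel the momentum equation gives q² = ½·g·y₁·y₂·(y₁ + y₂) = ½×9.81×0.426×2.00×2.43 = 10.1.
q = √10.1 = 3.18 m²/s.
V₁ = q/y₁ = 3.18/0.426 = 7.47 m/s.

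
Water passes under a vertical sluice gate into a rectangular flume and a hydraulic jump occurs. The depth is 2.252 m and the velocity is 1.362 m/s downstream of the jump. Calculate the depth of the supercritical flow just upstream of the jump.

y₁ = 0.3299 m

Fr₂ = V₂/√(g·y₂) = 1.362/√(9.81×2.252) = 0.2898.
Since the conjugate-depth ratio holds either way, y₁/y₂ = ½[√(1 + 8Fr₂²) − 1] = ½[√1.6717 − 1] = 0.1465.
y₁ = 0.1465 × 2.252 = 0.3299 m.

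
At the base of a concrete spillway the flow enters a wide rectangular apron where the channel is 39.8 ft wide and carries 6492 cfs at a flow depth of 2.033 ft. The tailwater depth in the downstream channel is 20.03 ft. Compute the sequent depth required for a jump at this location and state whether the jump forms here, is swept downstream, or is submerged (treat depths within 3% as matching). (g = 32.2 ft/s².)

q = Q/b = 6492/39.8 = 163.1 ft²/s; V₁ = q/y₁ = 80.23 ft/s. Fr₁ = V₁/√(g·y₁) = 9.917.
By Bélanger, y₂/y₁ = ½[√(1 + 8Fr₁²) − 1] = ½[√787.71 − 1] = 13.53.
y₂ = 13.53 × 2.033 = 27.51 ft.
Tailwater y_tw = 20.03 ft: y_tw < y₂, so the jump is swept downstream.

y₂ = 27.51 ft; the jump is swept downstream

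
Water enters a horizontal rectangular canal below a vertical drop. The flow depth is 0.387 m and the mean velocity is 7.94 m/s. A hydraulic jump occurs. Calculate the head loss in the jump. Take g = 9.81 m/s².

Fr₁ = V₁/√(g·y₁) = 7.94/√(9.81×0.387) = 4.08.
From the momentum equation for a rectangular channel, y₂/y₁ = ½[√(1 + 8Fr₁²) − 1] = ½[√133.8 − 1] = 5.28.
y₂ = 5.28 × 0.387 = 2.05 m.
Head loss: ΔE = (y₂ − y₁)³/(4y₁y₂) = (2.05 − 0.387)³/(4×0.387×2.05) = 4.56/3.17 = 1.44 m.

ΔE = 1.44 m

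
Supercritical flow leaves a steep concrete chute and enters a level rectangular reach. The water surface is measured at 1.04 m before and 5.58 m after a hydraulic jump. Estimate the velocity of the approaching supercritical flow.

For a rectangular channel the momentum equation gives q² = ½·g·y₁·y₂·(y₁ + y₂) = ½×9.81×1.04×5.58×6.62 = 188.
q = √188 = 13.7 m²/s.
V₁ = q/y₁ = 13.7/1.04 = 13.2 m/s.

V₁ = 13.2 m/s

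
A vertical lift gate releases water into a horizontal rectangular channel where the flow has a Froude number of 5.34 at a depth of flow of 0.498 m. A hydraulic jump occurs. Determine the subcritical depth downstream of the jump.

Fr₁ = 5.34 (given).
Conjugate-depth relation: y₂/y₁ = ½[√(1 + 8Fr₁²) − 1] = ½[√229.1 − 1] = 7.07.
y₂ = 7.07 × 0.498 = 3.52 m.

y₂ = 3.52 m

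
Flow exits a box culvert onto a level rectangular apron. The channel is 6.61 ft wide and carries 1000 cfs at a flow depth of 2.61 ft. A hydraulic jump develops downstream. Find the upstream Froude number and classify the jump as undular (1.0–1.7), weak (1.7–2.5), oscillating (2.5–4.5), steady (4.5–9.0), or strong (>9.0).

q = Q/b = 1000/6.61 = 151 ft²/s; V₁ = q/y₁ = 58.0 ft/s. Fr₁ = V₁/√(g·y₁) = 6.32.
Fr₁ = 6.32 lies in the steady range.

Fr₁ = 6.32; steady jump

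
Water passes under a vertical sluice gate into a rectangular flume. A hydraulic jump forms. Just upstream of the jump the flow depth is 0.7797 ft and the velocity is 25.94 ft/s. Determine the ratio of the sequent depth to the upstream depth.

y₂/y₁ = 6.838

Fr₁ = V₁/√(g·y₁) = 25.94/√(32.2×0.7797) = 5.177.
Conjugate-depth relation: y₂/y₁ = ½[√(1 + 8Fr₁²) − 1] = ½[√215.41 − 1] = 6.838.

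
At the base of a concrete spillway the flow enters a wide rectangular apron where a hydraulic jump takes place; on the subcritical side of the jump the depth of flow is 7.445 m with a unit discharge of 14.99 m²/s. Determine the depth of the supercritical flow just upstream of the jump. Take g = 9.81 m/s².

V₂ = q/y₂ = 14.99/7.445 = 2.013 m/s; Fr₂ = V₂/√(g·y₂) = 0.2356.
Since the conjugate-depth ratio holds either way, y₁/y₂ = ½[√(1 + 8Fr₂²) − 1] = ½[√1.4440 − 1] = 0.1008.
y₁ = 0.1008 × 7.445 = 0.7508 m.

y₁ = 0.7508 m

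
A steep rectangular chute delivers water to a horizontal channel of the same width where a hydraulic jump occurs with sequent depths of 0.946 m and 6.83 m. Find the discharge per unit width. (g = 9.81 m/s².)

q = 15.7 m²/s

For a rectangular channel the momentum equation gives q² = ½·g·y₁·y₂·(y₁ + y₂) = ½×9.81×0.946×6.83×7.78 = 246.
q = √246 = 15.7 m²/s.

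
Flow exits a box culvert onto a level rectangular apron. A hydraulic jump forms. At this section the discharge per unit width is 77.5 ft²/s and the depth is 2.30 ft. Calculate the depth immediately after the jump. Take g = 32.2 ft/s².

V₁ = q/y₁ = 77.5/2.30 = 33.7 ft/s. Fr₁ = V₁/√(g·y₁) = 33.7/√(32.2×2.30) = 3.92.
Conjugate-depth relation: y₂/y₁ = ½[√(1 + 8Fr₁²) − 1] = ½[√123.6 − 1] = 5.06.
y₂ = 5.06 × 2.30 = 11.6 ft.

y₂ = 11.6 ft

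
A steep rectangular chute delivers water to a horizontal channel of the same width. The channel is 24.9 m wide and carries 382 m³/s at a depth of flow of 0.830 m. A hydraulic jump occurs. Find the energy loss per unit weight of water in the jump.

ΔE = 10.8 m

q = Q/b = 382/24.9 = 15.3 m²/s; V₁ = q/y₁ = 18.5 m/s. Fr₁ = V₁/√(g·y₁) = 6.48.
By Bélanger, y₂/y₁ = ½[√(1 + 8Fr₁²) − 1] = ½[√336.7 − 1] = 8.67.
y₂ = 8.67 × 0.830 = 7.20 m.
Head loss: ΔE = (y₂ − y₁)³/(4y₁y₂) = (7.20 − 0.830)³/(4×0.830×7.20) = 258/23.9 = 10.8 m.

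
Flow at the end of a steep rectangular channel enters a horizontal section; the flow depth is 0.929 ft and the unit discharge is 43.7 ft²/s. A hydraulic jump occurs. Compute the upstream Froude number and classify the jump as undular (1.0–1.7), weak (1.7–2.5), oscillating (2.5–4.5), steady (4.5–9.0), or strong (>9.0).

Fr₁ = 8.60; steady jump

V₁ = q/y₁ = 43.7/0.929 = 47.0 ft/s. Fr₁ = V₁/√(g·y₁) = 47.0/√(32.2×0.929) = 8.60.
Fr₁ = 8.60 lies in the steady range.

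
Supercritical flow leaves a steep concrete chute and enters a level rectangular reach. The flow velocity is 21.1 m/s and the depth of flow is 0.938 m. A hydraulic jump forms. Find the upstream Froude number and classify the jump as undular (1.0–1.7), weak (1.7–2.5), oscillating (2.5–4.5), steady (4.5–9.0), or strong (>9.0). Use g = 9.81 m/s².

Fr₁ = V₁/√(g·y₁) = 21.1/√(9.81×0.938) = 6.96.
Fr₁ = 6.96 lies in the steady range.

Fr₁ = 6.96; steady jump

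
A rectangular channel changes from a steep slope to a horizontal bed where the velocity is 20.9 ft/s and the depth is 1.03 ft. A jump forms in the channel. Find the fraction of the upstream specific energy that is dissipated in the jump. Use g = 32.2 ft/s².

Fr₁ = V₁/√(g·y₁) = 20.9/√(32.2×1.03) = 3.63.
From the momentum equation for a rectangular channel, y₂/y₁ = ½[√(1 + 8Fr₁²) − 1] = ½[√106.4 − 1] = 4.66.
y₂ = 4.66 × 1.03 = 4.80 ft.
E₁ = y₁ + V₁²/2g = 7.81 ft. ΔE = (y₂ − y₁)³/(4y₁y₂) = 2.70 ft. ΔE/E₁ = 2.70/7.81 = 0.346.

ΔE/E₁ = 0.346 (34.6%)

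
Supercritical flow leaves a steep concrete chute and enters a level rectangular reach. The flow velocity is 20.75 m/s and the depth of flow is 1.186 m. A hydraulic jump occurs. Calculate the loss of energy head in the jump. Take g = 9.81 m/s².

Fr₁ = V₁/√(g·y₁) = 20.75/√(9.81×1.186) = 6.083.
Bélanger equation: y₂/y₁ = ½[√(1 + 8Fr₁²) − 1] = ½[√297.06 − 1] = 8.118.
y₂ = 8.118 × 1.186 = 9.628 m.
q = V₁·y₁ = 20.75 × 1.186 = 24.61 m²/s. V₂ = q/y₂ = 24.61/9.628 = 2.556 m/s. E₁ = y₁ + V₁²/2g = 23.13 m; E₂ = y₂ + V₂²/2g = 9.961 m. ΔE = E₁ − E₂ = 13.17 m.

ΔE = 13.17 m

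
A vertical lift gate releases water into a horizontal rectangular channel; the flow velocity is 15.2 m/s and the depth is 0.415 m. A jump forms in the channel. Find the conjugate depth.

y₂ = 4.22 m

Fr₁ = V₁/√(g·y₁) = 15.2/√(9.81×0.415) = 7.53.
From the momentum equation for a rectangular channel, y₂/y₁ = ½[√(1 + 8Fr₁²) − 1] = ½[√455.0 − 1] = 10.2.
y₂ = 10.2 × 0.415 = 4.22 m.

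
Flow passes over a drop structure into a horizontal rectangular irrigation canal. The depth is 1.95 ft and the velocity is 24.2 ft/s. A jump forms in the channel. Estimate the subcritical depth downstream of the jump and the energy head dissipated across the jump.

y₂ = 7.50 ft; ΔE = 2.93 ft

Fr₁ = V₁/√(g·y₁) = 24.2/√(32.2×1.95) = 3.05.
By Bélanger, y₂/y₁ = ½[√(1 + 8Fr₁²) − 1] = ½[√75.62 − 1] = 3.85.
y₂ = 3.85 × 1.95 = 7.50 ft.
q = V₁·y₁ = 24.2 × 1.95 = 47.2 ft²/s. V₂ = q/y₂ = 47.2/7.50 = 6.29 ft/s. E₁ = y₁ + V₁²/2g = 11.0 ft; E₂ = y₂ + V₂²/2g = 8.12 ft. ΔE = E₁ − E₂ = 2.93 ft.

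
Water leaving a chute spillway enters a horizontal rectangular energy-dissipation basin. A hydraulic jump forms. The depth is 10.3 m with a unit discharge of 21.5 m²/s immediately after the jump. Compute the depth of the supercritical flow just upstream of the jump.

y₁ = 0.823 m

V₂ = q/y₂ = 21.5/10.3 = 2.09 m/s; Fr₂ = V₂/√(g·y₂) = 0.208.
Since the conjugate-depth ratio holds either way, y₁/y₂ = ½[√(1 + 8Fr₂²) − 1] = ½[√1.345 − 1] = 0.0799.
y₁ = 0.0799 × 10.3 = 0.823 m.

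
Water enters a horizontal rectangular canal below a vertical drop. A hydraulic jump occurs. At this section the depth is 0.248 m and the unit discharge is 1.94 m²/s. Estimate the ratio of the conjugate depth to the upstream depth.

y₂/y₁ = 6.61

V₁ = q/y₁ = 1.94/0.248 = 7.82 m/s. Fr₁ = V₁/√(g·y₁) = 7.82/√(9.81×0.248) = 5.02.
By Bélanger, y₂/y₁ = ½[√(1 + 8Fr₁²) − 1] = ½[√202.2 − 1] = 6.61.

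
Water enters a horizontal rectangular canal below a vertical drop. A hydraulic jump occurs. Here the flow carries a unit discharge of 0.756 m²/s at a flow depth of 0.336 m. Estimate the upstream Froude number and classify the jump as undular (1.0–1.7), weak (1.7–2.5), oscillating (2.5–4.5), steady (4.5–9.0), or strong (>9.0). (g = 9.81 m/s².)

Fr₁ = 1.24; undular jump

V₁ = q/y₁ = 0.756/0.336 = 2.25 m/s. Fr₁ = V₁/√(g·y₁) = 2.25/√(9.81×0.336) = 1.24.
Fr₁ = 1.24 lies in the undular range.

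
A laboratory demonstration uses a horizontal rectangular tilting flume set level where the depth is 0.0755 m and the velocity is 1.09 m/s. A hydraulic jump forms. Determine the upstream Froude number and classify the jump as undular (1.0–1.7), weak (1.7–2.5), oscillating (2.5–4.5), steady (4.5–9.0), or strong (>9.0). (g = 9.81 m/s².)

Fr₁ = 1.27; undular jump

Fr₁ = V₁/√(g·y₁) = 1.09/√(9.81×0.0755) = 1.27.
Fr₁ = 1.27 lies in the undular range.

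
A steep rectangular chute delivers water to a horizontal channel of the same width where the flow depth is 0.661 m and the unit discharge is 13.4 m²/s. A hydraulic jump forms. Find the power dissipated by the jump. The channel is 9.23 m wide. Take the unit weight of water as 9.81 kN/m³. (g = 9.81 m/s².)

P = 17360 kW

V₁ = q/y₁ = 13.4/0.661 = 20.3 m/s. Fr₁ = V₁/√(g·y₁) = 20.3/√(9.81×0.661) = 7.96.
From the momentum equation for a rectangular channel, y₂/y₁ = ½[√(1 + 8Fr₁²) − 1] = ½[√508.0 − 1] = 10.8.
y₂ = 10.8 × 0.661 = 7.12 m.
Head loss: ΔE = (y₂ − y₁)³/(4y₁y₂) = (7.12 − 0.661)³/(4×0.661×7.12) = 269/18.8 = 14.3 m.
Q = q·b = 13.4 × 9.23 = 124 m³/s. P = γ·Q·ΔE = 9.81 × 124 × 14.3 = 17360 kW.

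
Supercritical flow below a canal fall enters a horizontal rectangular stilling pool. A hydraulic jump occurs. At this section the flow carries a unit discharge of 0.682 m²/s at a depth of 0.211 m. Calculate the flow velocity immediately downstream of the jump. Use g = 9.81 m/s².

V₁ = q/y₁ = 0.682/0.211 = 3.23 m/s. Fr₁ = V₁/√(g·y₁) = 3.23/√(9.81×0.211) = 2.25.
By Bélanger, y₂/y₁ = ½[√(1 + 8Fr₁²) − 1] = ½[√41.38 − 1] = 2.72.
y₂ = 2.72 × 0.211 = 0.573 m.
V₂ = q/y₂ = 0.682/0.573 = 1.19 m/s.

V₂ = 1.19 m/s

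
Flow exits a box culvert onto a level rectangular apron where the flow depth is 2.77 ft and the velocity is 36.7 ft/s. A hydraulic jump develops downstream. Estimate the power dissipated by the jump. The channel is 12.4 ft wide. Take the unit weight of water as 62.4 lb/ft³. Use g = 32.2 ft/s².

P = 1280 hp

Fr₁ = V₁/√(g·y₁) = 36.7/√(32.2×2.77) = 3.89.
Bélanger equation: y₂/y₁ = ½[√(1 + 8Fr₁²) − 1] = ½[√121.8 − 1] = 5.02.
y₂ = 5.02 × 2.77 = 13.9 ft.
Head loss: ΔE = (y₂ − y₁)³/(4y₁y₂) = (13.9 − 2.77)³/(4×2.77×13.9) = 1379/154 = 8.95 ft.
q = V₁·y₁ = 36.7 × 2.77 = 102 ft²/s. Q = q·b = 102 × 12.4 = 1261 cfs. P = γ·Q·ΔE/550 = 62.4 × 1261 × 8.95 / 550 = 1280 hp.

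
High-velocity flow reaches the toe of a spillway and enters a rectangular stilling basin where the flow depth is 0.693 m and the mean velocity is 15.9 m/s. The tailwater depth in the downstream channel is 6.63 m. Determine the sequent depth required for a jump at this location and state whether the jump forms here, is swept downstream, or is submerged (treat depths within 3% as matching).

y₂ = 5.64 m; the jump is submerged

Fr₁ = V₁/√(g·y₁) = 15.9/√(9.81×0.693) = 6.10.
Sequent-depth ratio: y₂/y₁ = ½[√(1 + 8Fr₁²) − 1] = ½[√298.5 − 1] = 8.14.
y₂ = 8.14 × 0.693 = 5.64 m.
Tailwater y_tw = 6.63 m: y_tw > y₂, so the jump is submerged.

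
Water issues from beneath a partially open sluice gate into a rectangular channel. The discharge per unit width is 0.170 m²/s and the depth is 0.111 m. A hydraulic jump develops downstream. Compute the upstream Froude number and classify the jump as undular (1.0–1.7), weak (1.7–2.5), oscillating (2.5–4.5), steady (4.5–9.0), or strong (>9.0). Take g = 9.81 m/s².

V₁ = q/y₁ = 0.170/0.111 = 1.53 m/s. Fr₁ = V₁/√(g·y₁) = 1.53/√(9.81×0.111) = 1.47.
Fr₁ = 1.47 lies in the undular range.

Fr₁ = 1.47; undular jump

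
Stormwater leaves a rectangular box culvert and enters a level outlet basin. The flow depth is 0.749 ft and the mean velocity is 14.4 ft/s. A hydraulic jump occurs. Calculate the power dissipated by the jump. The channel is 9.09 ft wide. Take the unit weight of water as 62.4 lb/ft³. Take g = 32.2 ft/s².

Fr₁ = V₁/√(g·y₁) = 14.4/√(32.2×0.749) = 2.93.
By Bélanger, y₂/y₁ = ½[√(1 + 8Fr₁²) − 1] = ½[√69.78 − 1] = 3.68.
y₂ = 3.68 × 0.749 = 2.75 ft.
Head loss: ΔE = (y₂ − y₁)³/(4y₁y₂) = (2.75 − 0.749)³/(4×0.749×2.75) = 8.06/8.25 = 0.977 ft.
q = V₁·y₁ = 14.4 × 0.749 = 10.8 ft²/s. Q = q·b = 10.8 × 9.09 = 98.0 cfs. P = γ·Q·ΔE/550 = 62.4 × 98.0 × 0.977 / 550 = 10.9 hp.

P = 10.9 hp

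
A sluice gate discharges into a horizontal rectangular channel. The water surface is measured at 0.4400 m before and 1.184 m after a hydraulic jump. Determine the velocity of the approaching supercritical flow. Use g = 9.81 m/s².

For a rectangular channel the momentum equation gives q² = ½·g·y₁·y₂·(y₁ + y₂) = ½×9.81×0.4400×1.184×1.624 = 4.150.
q = √4.150 = 2.037 m²/s.
V₁ = q/y₁ = 2.037/0.4400 = 4.630 m/s.

V₁ = 4.630 m/s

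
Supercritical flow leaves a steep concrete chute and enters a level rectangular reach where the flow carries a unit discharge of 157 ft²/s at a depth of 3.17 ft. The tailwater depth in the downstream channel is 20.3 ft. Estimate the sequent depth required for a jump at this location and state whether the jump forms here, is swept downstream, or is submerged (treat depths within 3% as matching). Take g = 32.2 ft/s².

V₁ = q/y₁ = 157/3.17 = 49.5 ft/s. Fr₁ = V₁/√(g·y₁) = 49.5/√(32.2×3.17) = 4.90.
Bélanger equation: y₂/y₁ = ½[√(1 + 8Fr₁²) − 1] = ½[√193.2 − 1] = 6.45.
y₂ = 6.45 × 3.17 = 20.4 ft.
Tailwater y_tw = 20.3 ft: y_tw ≈ y₂, so the jump forms here.

y₂ = 20.4 ft; the jump forms here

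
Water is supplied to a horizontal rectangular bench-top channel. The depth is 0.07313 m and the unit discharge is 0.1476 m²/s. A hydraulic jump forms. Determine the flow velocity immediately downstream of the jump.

V₂ = 0.6943 m/s

V₁ = q/y₁ = 0.1476/0.07313 = 2.018 m/s. Fr₁ = V₁/√(g·y₁) = 2.018/√(9.81×0.07313) = 2.383.
Conjugate-depth relation: y₂/y₁ = ½[√(1 + 8Fr₁²) − 1] = ½[√46.426 − 1] = 2.907.
y₂ = 2.907 × 0.07313 = 0.2126 m.
V₂ = q/y₂ = 0.1476/0.2126 = 0.6943 m/s.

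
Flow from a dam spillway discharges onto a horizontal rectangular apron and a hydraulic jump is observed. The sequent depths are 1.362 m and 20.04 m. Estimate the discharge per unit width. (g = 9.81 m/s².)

q = 53.53 m²/s

For a rectangular channel the momentum equation gives q² = ½·g·y₁·y₂·(y₁ + y₂) = ½×9.81×1.362×20.04×21.40 = 2865.
q = √2865 = 53.53 m²/s.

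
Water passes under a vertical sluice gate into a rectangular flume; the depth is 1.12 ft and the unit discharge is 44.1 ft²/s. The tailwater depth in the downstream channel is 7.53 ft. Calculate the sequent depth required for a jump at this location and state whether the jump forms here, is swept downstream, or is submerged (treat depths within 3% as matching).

V₁ = q/y₁ = 44.1/1.12 = 39.4 ft/s. Fr₁ = V₁/√(g·y₁) = 39.4/√(32.2×1.12) = 6.56.
Sequent-depth ratio: y₂/y₁ = ½[√(1 + 8Fr₁²) − 1] = ½[√344.9 − 1] = 8.79.
y₂ = 8.79 × 1.12 = 9.84 ft.
Tailwater y_tw = 7.53 ft: y_tw < y₂, so the jump is swept downstream.

y₂ = 9.84 ft; the jump is swept downstream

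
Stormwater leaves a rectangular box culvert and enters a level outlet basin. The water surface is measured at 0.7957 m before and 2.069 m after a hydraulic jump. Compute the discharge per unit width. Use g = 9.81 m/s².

q = 4.810 m²/s

For a rectangular channel the momentum equation gives q² = ½·g·y₁·y₂·(y₁ + y₂) = ½×9.81×0.7957×2.069×2.865 = 23.13.
q = √23.13 = 4.810 m²/s.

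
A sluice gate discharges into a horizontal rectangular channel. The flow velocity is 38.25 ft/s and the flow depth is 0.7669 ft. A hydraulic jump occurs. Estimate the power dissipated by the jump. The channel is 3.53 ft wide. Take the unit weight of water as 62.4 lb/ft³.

P = 179.8 hp

Fr₁ = V₁/√(g·y₁) = 38.25/√(32.2×0.7669) = 7.697.
Bélanger equation: y₂/y₁ = ½[√(1 + 8Fr₁²) − 1] = ½[√474.98 − 1] = 10.40.
y₂ = 10.40 × 0.7669 = 7.973 ft.
q = V₁·y₁ = 38.25 × 0.7669 = 29.33 ft²/s. V₂ = q/y₂ = 29.33/7.973 = 3.679 ft/s. E₁ = y₁ + V₁²/2g = 23.49 ft; E₂ = y₂ + V₂²/2g = 8.184 ft. ΔE = E₁ − E₂ = 15.30 ft.
Q = q·b = 29.33 × 3.53 = 103.5 cfs. P = γ·Q·ΔE/550 = 62.4 × 103.5 × 15.30 / 550 = 179.8 hp.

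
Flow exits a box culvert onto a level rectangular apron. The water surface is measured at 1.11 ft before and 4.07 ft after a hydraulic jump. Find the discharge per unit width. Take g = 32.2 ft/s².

q = 19.4 ft²/s

For a rectangular channel the momentum equation gives q² = ½·g·y₁·y₂·(y₁ + y₂) = ½×32.2×1.11×4.07×5.18 = 377.
q = √377 = 19.4 ft²/s.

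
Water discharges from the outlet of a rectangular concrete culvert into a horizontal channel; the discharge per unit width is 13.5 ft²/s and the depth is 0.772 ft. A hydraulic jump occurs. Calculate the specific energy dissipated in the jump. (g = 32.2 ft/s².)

V₁ = q/y₁ = 13.5/0.772 = 17.5 ft/s. Fr₁ = V₁/√(g·y₁) = 17.5/√(32.2×0.772) = 3.51.
By Bélanger, y₂/y₁ = ½[√(1 + 8Fr₁²) − 1] = ½[√99.41 − 1] = 4.49.
y₂ = 4.49 × 0.772 = 3.46 ft.
V₂ = q/y₂ = 13.5/3.46 = 3.90 ft/s. E₁ = y₁ + V₁²/2g = 5.52 ft; E₂ = y₂ + V₂²/2g = 3.70 ft. ΔE = E₁ − E₂ = 1.82 ft.

ΔE = 1.82 ft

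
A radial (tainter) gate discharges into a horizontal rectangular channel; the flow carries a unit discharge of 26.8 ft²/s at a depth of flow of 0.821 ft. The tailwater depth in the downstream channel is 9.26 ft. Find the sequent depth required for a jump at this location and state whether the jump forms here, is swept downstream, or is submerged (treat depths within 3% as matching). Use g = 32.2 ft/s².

y₂ = 6.97 ft; the jump is submerged

V₁ = q/y₁ = 26.8/0.821 = 32.6 ft/s. Fr₁ = V₁/√(g·y₁) = 32.6/√(32.2×0.821) = 6.35.
From the momentum equation for a rectangular channel, y₂/y₁ = ½[√(1 + 8Fr₁²) − 1] = ½[√323.5 − 1] = 8.49.
y₂ = 8.49 × 0.821 = 6.97 ft.
Tailwater y_tw = 9.26 ft: y_tw > y₂, so the jump is submerged.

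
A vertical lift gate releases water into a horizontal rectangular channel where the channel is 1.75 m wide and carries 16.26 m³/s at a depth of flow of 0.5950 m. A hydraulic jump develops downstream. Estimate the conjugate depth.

y₂ = 5.149 m

q = Q/b = 16.26/1.75 = 9.291 m²/s; V₁ = q/y₁ = 15.62 m/s. Fr₁ = V₁/√(g·y₁) = 6.464.
Bélanger equation: y₂/y₁ = ½[√(1 + 8Fr₁²) − 1] = ½[√335.22 − 1] = 8.655.
y₂ = 8.655 × 0.5950 = 5.149 m.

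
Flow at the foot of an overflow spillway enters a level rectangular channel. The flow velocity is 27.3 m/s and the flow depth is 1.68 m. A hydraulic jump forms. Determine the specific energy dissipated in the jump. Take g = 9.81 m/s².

Fr₁ = V₁/√(g·y₁) = 27.3/√(9.81×1.68) = 6.72.
By Bélanger, y₂/y₁ = ½[√(1 + 8Fr₁²) − 1] = ½[√362.8 − 1] = 9.02.
y₂ = 9.02 × 1.68 = 15.2 m.
Head loss: ΔE = (y₂ − y₁)³/(4y₁y₂) = (15.2 − 1.68)³/(4×1.68×15.2) = 2449/102 = 24.0 m.

ΔE = 24.0 m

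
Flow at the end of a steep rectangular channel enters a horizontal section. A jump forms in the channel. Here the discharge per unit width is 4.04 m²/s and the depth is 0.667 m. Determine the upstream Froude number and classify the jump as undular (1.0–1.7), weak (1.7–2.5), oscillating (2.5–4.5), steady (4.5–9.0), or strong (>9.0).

Fr₁ = 2.37; weak jump

V₁ = q/y₁ = 4.04/0.667 = 6.06 m/s. Fr₁ = V₁/√(g·y₁) = 6.06/√(9.81×0.667) = 2.37.
Fr₁ = 2.37 lies in the weak range.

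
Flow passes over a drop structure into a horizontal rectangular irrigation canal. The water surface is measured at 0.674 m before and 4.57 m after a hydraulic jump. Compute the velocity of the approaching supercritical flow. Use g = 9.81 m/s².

For a rectangular channel the momentum equation gives q² = ½·g·y₁·y₂·(y₁ + y₂) = ½×9.81×0.674×4.57×5.24 = 79.2.
q = √79.2 = 8.90 m²/s.
V₁ = q/y₁ = 8.90/0.674 = 13.2 m/s.

V₁ = 13.2 m/s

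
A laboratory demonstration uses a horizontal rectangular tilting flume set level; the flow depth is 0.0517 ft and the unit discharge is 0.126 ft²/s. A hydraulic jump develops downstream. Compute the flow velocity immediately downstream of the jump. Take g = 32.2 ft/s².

V₁ = q/y₁ = 0.126/0.0517 = 2.44 ft/s. Fr₁ = V₁/√(g·y₁) = 2.44/√(32.2×0.0517) = 1.89.
Conjugate-depth relation: y₂/y₁ = ½[√(1 + 8Fr₁²) − 1] = ½[√29.54 − 1] = 2.22.
y₂ = 2.22 × 0.0517 = 0.115 ft.
V₂ = q/y₂ = 0.126/0.115 = 1.10 ft/s.

V₂ = 1.10 ft/s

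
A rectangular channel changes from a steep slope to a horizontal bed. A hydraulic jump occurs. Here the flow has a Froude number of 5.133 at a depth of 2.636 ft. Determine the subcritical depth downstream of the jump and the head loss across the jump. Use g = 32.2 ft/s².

y₂ = 17.86 ft; ΔE = 18.74 ft

Fr₁ = 5.133 (given).
From the momentum equation for a rectangular channel, y₂/y₁ = ½[√(1 + 8Fr₁²) − 1] = ½[√211.78 − 1] = 6.776.
y₂ = 6.776 × 2.636 = 17.86 ft.
V₁ = Fr₁·√(g·y₁) = 5.133×√(32.2×2.636) = 47.29 ft/s; q = V₁·y₁ = 124.7 ft²/s. V₂ = q/y₂ = 124.7/17.86 = 6.979 ft/s. E₁ = y₁ + V₁²/2g = 37.36 ft; E₂ = y₂ + V₂²/2g = 18.62 ft. ΔE = E₁ − E₂ = 18.74 ft.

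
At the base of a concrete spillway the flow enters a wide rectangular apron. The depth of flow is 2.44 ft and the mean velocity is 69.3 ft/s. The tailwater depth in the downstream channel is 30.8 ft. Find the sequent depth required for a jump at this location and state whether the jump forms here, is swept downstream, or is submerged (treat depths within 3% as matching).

y₂ = 25.8 ft; the jump is submerged

Fr₁ = V₁/√(g·y₁) = 69.3/√(32.2×2.44) = 7.82.
Conjugate-depth relation: y₂/y₁ = ½[√(1 + 8Fr₁²) − 1] = ½[√490.0 − 1] = 10.6.
y₂ = 10.6 × 2.44 = 25.8 ft.
Tailwater y_tw = 30.8 ft: y_tw > y₂, so the jump is submerged.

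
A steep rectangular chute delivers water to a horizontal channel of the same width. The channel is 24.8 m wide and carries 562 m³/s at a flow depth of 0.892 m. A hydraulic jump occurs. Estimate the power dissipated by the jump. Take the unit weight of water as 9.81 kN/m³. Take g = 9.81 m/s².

P = 127624 kW

q = Q/b = 562/24.8 = 22.7 m²/s; V₁ = q/y₁ = 25.4 m/s. Fr₁ = V₁/√(g·y₁) = 8.59.
By Bélanger, y₂/y₁ = ½[√(1 + 8Fr₁²) − 1] = ½[√591.1 − 1] = 11.7.
y₂ = 11.7 × 0.892 = 10.4 m.
V₂ = q/y₂ = 22.7/10.4 = 2.18 m/s. E₁ = y₁ + V₁²/2g = 33.8 m; E₂ = y₂ + V₂²/2g = 10.6 m. ΔE = E₁ − E₂ = 23.1 m.
P = γ·Q·ΔE = 9.81 × 562 × 23.1 = 127624 kW.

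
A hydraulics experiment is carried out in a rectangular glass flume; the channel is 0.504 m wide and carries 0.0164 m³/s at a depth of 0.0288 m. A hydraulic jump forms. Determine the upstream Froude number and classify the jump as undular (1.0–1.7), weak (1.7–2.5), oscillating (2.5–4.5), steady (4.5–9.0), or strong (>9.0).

Fr₁ = 2.13; weak jump

q = Q/b = 0.0164/0.504 = 0.0325 m²/s; V₁ = q/y₁ = 1.13 m/s. Fr₁ = V₁/√(g·y₁) = 2.13.
Fr₁ = 2.13 lies in the weak range.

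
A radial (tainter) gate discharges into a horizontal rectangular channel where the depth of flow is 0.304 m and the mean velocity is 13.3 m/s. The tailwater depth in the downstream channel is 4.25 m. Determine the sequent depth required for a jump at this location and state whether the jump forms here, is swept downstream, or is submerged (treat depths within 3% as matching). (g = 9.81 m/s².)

Fr₁ = V₁/√(g·y₁) = 13.3/√(9.81×0.304) = 7.70.
Conjugate-depth relation: y₂/y₁ = ½[√(1 + 8Fr₁²) − 1] = ½[√475.5 − 1] = 10.4.
y₂ = 10.4 × 0.304 = 3.16 m.
Tailwater y_tw = 4.25 m: y_tw > y₂, so the jump is submerged.

y₂ = 3.16 m; the jump is submerged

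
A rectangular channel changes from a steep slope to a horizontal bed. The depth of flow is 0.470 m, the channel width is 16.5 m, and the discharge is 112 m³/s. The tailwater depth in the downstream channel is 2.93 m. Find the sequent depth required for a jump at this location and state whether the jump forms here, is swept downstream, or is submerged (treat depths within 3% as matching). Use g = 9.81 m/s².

y₂ = 4.24 m; the jump is swept downstream

q = Q/b = 112/16.5 = 6.79 m²/s; V₁ = q/y₁ = 14.4 m/s. Fr₁ = V₁/√(g·y₁) = 6.73.
Bélanger equation: y₂/y₁ = ½[√(1 + 8Fr₁²) − 1] = ½[√362.9 − 1] = 9.03.
y₂ = 9.03 × 0.470 = 4.24 m.
Tailwater y_tw = 2.93 m: y_tw < y₂, so the jump is swept downstream.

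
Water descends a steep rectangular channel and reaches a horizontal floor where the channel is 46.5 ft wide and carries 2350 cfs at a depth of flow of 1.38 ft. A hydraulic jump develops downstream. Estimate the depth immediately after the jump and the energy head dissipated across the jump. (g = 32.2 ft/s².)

y₂ = 10.1 ft; ΔE = 11.8 ft

q = Q/b = 2350/46.5 = 50.5 ft²/s; V₁ = q/y₁ = 36.6 ft/s. Fr₁ = V₁/√(g·y₁) = 5.49.
Conjugate-depth relation: y₂/y₁ = ½[√(1 + 8Fr₁²) − 1] = ½[√242.4 − 1] = 7.29.
y₂ = 7.29 × 1.38 = 10.1 ft.
Head loss: ΔE = (y₂ − y₁)³/(4y₁y₂) = (10.1 − 1.38)³/(4×1.38×10.1) = 653/55.5 = 11.8 ft.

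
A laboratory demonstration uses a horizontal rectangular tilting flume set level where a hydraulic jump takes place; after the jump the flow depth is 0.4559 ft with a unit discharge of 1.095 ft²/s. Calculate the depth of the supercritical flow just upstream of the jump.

y₁ = 0.2361 ft

V₂ = q/y₂ = 1.095/0.4559 = 2.402 ft/s; Fr₂ = V₂/√(g·y₂) = 0.6269.
The Bélanger relation is symmetric: y₁/y₂ = ½[√(1 + 8Fr₂²) − 1] = ½[√4.1438 − 1] = 0.5178.
y₁ = 0.5178 × 0.4559 = 0.2361 ft.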